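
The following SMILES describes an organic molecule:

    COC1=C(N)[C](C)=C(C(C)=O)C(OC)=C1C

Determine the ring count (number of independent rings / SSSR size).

1

In SMILES, each pair of matching ring-closure digits denotes one ring-closing bond; the number of such bonds equals the number of independent rings.
Ring-closure bonds here: 1.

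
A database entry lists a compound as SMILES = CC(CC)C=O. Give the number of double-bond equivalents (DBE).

Degree of unsaturation = (number of rings) + (number of π bonds).
Ring closures in the SMILES: 0.
π bonds: 1 double bond (each 1 DoU) → 1 DoU from unsaturation.
Total DoU = 0 + 1 = 1.

1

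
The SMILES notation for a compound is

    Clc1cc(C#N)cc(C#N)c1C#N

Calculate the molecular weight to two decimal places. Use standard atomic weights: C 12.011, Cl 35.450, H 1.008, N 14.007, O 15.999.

First, the molecular formula is C9H2ClN3 (counting implicit H from valence).
  C: 9 × 12.011 = 108.099
  Cl: 1 × 35.450 = 35.450
  H: 2 × 1.008 = 2.016
  N: 3 × 14.007 = 42.021
Sum: 9×12.011 + 1×35.450 + 2×1.008 + 3×14.007 = 187.586 → 187.59 g/mol.

187.59 g/mol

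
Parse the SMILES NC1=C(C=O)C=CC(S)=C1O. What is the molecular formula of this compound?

C7H7NO2S

Walk through each heavy atom and fill implicit hydrogens from standard valence (C 4, N 3, O 2, S 2, halogen 1):
  atom 1: N, bond orders sum to 1 (valence 3) → 2 H
  atom 2: C, bond orders sum to 4 (valence 4) → 0 H
  atom 3: C, bond orders sum to 4 (valence 4) → 0 H
  atom 4: C, bond orders sum to 3 (valence 4) → 1 H
  atom 5: O, bond orders sum to 2 (valence 2) → 0 H
  atom 6: C, bond orders sum to 3 (valence 4) → 1 H
  atom 7: C, bond orders sum to 3 (valence 4) → 1 H
  atom 8: C, bond orders sum to 4 (valence 4) → 0 H
  atom 9: S, bond orders sum to 1 (valence 2) → 1 H
  atom 10: C, bond orders sum to 4 (valence 4) → 0 H
  atom 11: O, bond orders sum to 1 (valence 2) → 1 H
Totals → C:7, H:7, N:1, O:2, S:1.
In Hill order: C7H7NO2S.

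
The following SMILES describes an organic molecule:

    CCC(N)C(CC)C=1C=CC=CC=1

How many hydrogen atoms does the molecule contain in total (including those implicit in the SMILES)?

Walk through each heavy atom and fill implicit hydrogens from standard valence (C 4, N 3, O 2, S 2, halogen 1):
  atom 1: C, bond orders sum to 1 (valence 4) → 3 H
  atom 2: C, bond orders sum to 2 (valence 4) → 2 H
  atom 3: C, bond orders sum to 3 (valence 4) → 1 H
  atom 4: N, bond orders sum to 1 (valence 3) → 2 H
  atom 5: C, bond orders sum to 3 (valence 4) → 1 H
  atom 6: C, bond orders sum to 2 (valence 4) → 2 H
  atom 7: C, bond orders sum to 1 (valence 4) → 3 H
  atom 8: C, bond orders sum to 4 (valence 4) → 0 H
  atom 9: C, bond orders sum to 3 (valence 4) → 1 H
  atom 10: C, bond orders sum to 3 (valence 4) → 1 H
  atom 11: C, bond orders sum to 3 (valence 4) → 1 H
  atom 12: C, bond orders sum to 3 (valence 4) → 1 H
  atom 13: C, bond orders sum to 3 (valence 4) → 1 H
Total hydrogens: 19.

19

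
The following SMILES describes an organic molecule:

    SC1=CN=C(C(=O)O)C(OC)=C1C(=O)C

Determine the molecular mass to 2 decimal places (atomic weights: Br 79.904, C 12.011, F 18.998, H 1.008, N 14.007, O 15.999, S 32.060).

227.23 g/mol

First, the molecular formula is C9H9NO4S (counting implicit H from valence).
  C: 9 × 12.011 = 108.099
  H: 9 × 1.008 = 9.072
  N: 1 × 14.007 = 14.007
  O: 4 × 15.999 = 63.996
  S: 1 × 32.060 = 32.060
Sum: 9×12.011 + 9×1.008 + 1×14.007 + 4×15.999 + 1×32.060 = 227.234 → 227.23 g/mol.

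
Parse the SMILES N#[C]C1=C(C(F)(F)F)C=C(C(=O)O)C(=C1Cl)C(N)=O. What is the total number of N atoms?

2

Scan the SMILES for N atoms (remember two-letter symbols like Cl and Br are single atoms).
Nitrogen count: 2.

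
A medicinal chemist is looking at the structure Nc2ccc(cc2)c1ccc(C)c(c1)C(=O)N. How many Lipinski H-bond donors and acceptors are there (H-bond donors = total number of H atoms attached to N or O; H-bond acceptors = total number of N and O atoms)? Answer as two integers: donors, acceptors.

Donors: find every N or O and count the H atoms it carries.
  atom 1 (N): bond orders sum to 1 → 2 H
  atom 16 (O): bond orders sum to 2 → 0 H
  atom 17 (N): bond orders sum to 1 → 2 H
Lipinski HBD = 4.
Acceptors: N atoms = 2, O atoms = 1 → HBA = 3.

4, 3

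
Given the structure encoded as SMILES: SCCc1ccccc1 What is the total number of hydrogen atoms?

Walk through each heavy atom and fill implicit hydrogens from standard valence (C 4, N 3, O 2, S 2, halogen 1); for lowercase aromatic atoms, an aromatic c carries 1 H when it has two neighbours and 0 H with three, and aromatic n carries 0 H:
  atom 1: S, bond orders sum to 1 (valence 2) → 1 H
  atom 2: C, bond orders sum to 2 (valence 4) → 2 H
  atom 3: C, bond orders sum to 2 (valence 4) → 2 H
  atom 4: aromatic c, 3 neighbours → 0 H
  atom 5: aromatic c, 2 neighbours → 1 H
  atom 6: aromatic c, 2 neighbours → 1 H
  atom 7: aromatic c, 2 neighbours → 1 H
  atom 8: aromatic c, 2 neighbours → 1 H
  atom 9: aromatic c, 2 neighbours → 1 H
Total hydrogens: 10.

10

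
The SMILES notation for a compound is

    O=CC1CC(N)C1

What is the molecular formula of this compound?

C5H9NO

Walk through each heavy atom and fill implicit hydrogens from standard valence (C 4, N 3, O 2, S 2, halogen 1):
  atom 1: O, bond orders sum to 2 (valence 2) → 0 H
  atom 2: C, bond orders sum to 3 (valence 4) → 1 H
  atom 3: C, bond orders sum to 3 (valence 4) → 1 H
  atom 4: C, bond orders sum to 2 (valence 4) → 2 H
  atom 5: C, bond orders sum to 3 (valence 4) → 1 H
  atom 6: N, bond orders sum to 1 (valence 3) → 2 H
  atom 7: C, bond orders sum to 2 (valence 4) → 2 H
Totals → C:5, H:9, N:1, O:1.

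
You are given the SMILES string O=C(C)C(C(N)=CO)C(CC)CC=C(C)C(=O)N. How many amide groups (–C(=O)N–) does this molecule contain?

1

The amide motif appears at heavy-atom position 16 in the SMILES.
Other groups present: 2 alkene, 1 hydroxyl, 1 ketone, 1 primary amine.
Amide count: 1.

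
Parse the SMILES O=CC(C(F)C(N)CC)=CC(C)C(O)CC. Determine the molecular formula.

Walk through each heavy atom and fill implicit hydrogens from standard valence (C 4, N 3, O 2, S 2, halogen 1):
  atom 1: O, bond orders sum to 2 (valence 2) → 0 H
  atom 2: C, bond orders sum to 3 (valence 4) → 1 H
  atom 3: C, bond orders sum to 4 (valence 4) → 0 H
  atom 4: C, bond orders sum to 3 (valence 4) → 1 H
  atom 5: F (halogen, monovalent) → 0 H
  atom 6: C, bond orders sum to 3 (valence 4) → 1 H
  atom 7: N, bond orders sum to 1 (valence 3) → 2 H
  atom 8: C, bond orders sum to 2 (valence 4) → 2 H
  atom 9: C, bond orders sum to 1 (valence 4) → 3 H
  atom 10: C, bond orders sum to 3 (valence 4) → 1 H
  atom 11: C, bond orders sum to 3 (valence 4) → 1 H
  atom 12: C, bond orders sum to 1 (valence 4) → 3 H
  atom 13: C, bond orders sum to 3 (valence 4) → 1 H
  atom 14: O, bond orders sum to 1 (valence 2) → 1 H
  atom 15: C, bond orders sum to 2 (valence 4) → 2 H
  atom 16: C, bond orders sum to 1 (valence 4) → 3 H
Totals → C:12, H:22, F:1, N:1, O:2.

C12H22FNO2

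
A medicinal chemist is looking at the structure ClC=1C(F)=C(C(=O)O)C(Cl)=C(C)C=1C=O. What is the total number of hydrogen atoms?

Walk through each heavy atom and fill implicit hydrogens from standard valence (C 4, N 3, O 2, S 2, halogen 1):
  atom 1: Cl (halogen, monovalent) → 0 H
  atom 2: C, bond orders sum to 4 (valence 4) → 0 H
  atom 3: C, bond orders sum to 4 (valence 4) → 0 H
  atom 4: F (halogen, monovalent) → 0 H
  atom 5: C, bond orders sum to 4 (valence 4) → 0 H
  atom 6: C, bond orders sum to 4 (valence 4) → 0 H
  atom 7: O, bond orders sum to 2 (valence 2) → 0 H
  atom 8: O, bond orders sum to 1 (valence 2) → 1 H
  atom 9: C, bond orders sum to 4 (valence 4) → 0 H
  atom 10: Cl (halogen, monovalent) → 0 H
  atom 11: C, bond orders sum to 4 (valence 4) → 0 H
  atom 12: C, bond orders sum to 1 (valence 4) → 3 H
  atom 13: C, bond orders sum to 4 (valence 4) → 0 H
  atom 14: C, bond orders sum to 3 (valence 4) → 1 H
  atom 15: O, bond orders sum to 2 (valence 2) → 0 H
Total hydrogens: 5.

5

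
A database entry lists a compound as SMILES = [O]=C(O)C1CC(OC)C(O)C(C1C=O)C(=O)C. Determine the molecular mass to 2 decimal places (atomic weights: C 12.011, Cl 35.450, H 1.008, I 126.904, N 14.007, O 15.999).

First, the molecular formula is C11H16O6 (counting implicit H from valence).
  C: 11 × 12.011 = 132.121
  H: 16 × 1.008 = 16.128
  O: 6 × 15.999 = 95.994
Sum: 11×12.011 + 16×1.008 + 6×15.999 = 244.243 → 244.24 g/mol.

244.24 g/mol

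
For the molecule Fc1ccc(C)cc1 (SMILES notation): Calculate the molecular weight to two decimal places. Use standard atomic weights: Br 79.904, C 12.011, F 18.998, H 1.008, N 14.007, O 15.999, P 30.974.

110.13 g/mol

First, the molecular formula is C7H7F (counting implicit H from valence).
  C: 7 × 12.011 = 84.077
  F: 1 × 18.998 = 18.998
  H: 7 × 1.008 = 7.056
Sum: 7×12.011 + 1×18.998 + 7×1.008 = 110.131 → 110.13 g/mol.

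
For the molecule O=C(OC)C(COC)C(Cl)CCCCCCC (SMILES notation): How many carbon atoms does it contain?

13

Count every carbon token in the SMILES (each C, including those in ring-closure positions and inside branches).
Carbon count: 13.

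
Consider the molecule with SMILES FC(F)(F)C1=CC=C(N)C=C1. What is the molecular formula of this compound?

C7H6F3N

Walk through each heavy atom and fill implicit hydrogens from standard valence (C 4, N 3, O 2, S 2, halogen 1):
  atom 1: F (halogen, monovalent) → 0 H
  atom 2: C, bond orders sum to 4 (valence 4) → 0 H
  atom 3: F (halogen, monovalent) → 0 H
  atom 4: F (halogen, monovalent) → 0 H
  atom 5: C, bond orders sum to 4 (valence 4) → 0 H
  atom 6: C, bond orders sum to 3 (valence 4) → 1 H
  atom 7: C, bond orders sum to 3 (valence 4) → 1 H
  atom 8: C, bond orders sum to 4 (valence 4) → 0 H
  atom 9: N, bond orders sum to 1 (valence 3) → 2 H
  atom 10: C, bond orders sum to 3 (valence 4) → 1 H
  atom 11: C, bond orders sum to 3 (valence 4) → 1 H
Totals → C:7, H:6, F:3, N:1.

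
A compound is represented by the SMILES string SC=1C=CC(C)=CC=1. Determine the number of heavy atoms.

Every atom symbol written in the SMILES (organic subset) is one heavy atom; implicit H are not written.
Heavy atoms by element → C:7, S:1.
Total: 8.

8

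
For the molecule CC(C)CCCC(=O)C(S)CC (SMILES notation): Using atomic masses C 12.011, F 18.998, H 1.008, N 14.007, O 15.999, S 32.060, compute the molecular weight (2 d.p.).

188.33 g/mol

First, the molecular formula is C10H20OS (counting implicit H from valence).
  C: 10 × 12.011 = 120.110
  H: 20 × 1.008 = 20.160
  O: 1 × 15.999 = 15.999
  S: 1 × 32.060 = 32.060
Sum: 10×12.011 + 20×1.008 + 1×15.999 + 1×32.060 = 188.329 → 188.33 g/mol.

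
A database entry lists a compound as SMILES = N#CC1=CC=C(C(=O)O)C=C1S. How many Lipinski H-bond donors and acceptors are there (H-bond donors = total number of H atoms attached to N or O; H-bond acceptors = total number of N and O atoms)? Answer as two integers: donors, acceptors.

1, 3

Donors: find every N or O and count the H atoms it carries.
  atom 1 (N): bond orders sum to 3 → 0 H
  atom 8 (O): bond orders sum to 2 → 0 H
  atom 9 (O): bond orders sum to 1 → 1 H
Lipinski HBD = 1.
Acceptors: N atoms = 1, O atoms = 2 → HBA = 3.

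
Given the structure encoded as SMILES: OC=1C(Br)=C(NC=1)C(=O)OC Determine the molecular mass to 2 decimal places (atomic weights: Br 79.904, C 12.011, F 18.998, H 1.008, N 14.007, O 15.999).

First, the molecular formula is C6H6BrNO3 (counting implicit H from valence).
  Br: 1 × 79.904 = 79.904
  C: 6 × 12.011 = 72.066
  H: 6 × 1.008 = 6.048
  N: 1 × 14.007 = 14.007
  O: 3 × 15.999 = 47.997
Sum: 1×79.904 + 6×12.011 + 6×1.008 + 1×14.007 + 3×15.999 = 220.022 → 220.02 g/mol.

220.02 g/mol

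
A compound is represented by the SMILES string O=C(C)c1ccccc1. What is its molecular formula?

C8H8O

Walk through each heavy atom and fill implicit hydrogens from standard valence (C 4, N 3, O 2, S 2, halogen 1); for lowercase aromatic atoms, an aromatic c carries 1 H when it has two neighbours and 0 H with three, and aromatic n carries 0 H:
  atom 1: O, bond orders sum to 2 (valence 2) → 0 H
  atom 2: C, bond orders sum to 4 (valence 4) → 0 H
  atom 3: C, bond orders sum to 1 (valence 4) → 3 H
  atom 4: aromatic c, 3 neighbours → 0 H
  atom 5: aromatic c, 2 neighbours → 1 H
  atom 6: aromatic c, 2 neighbours → 1 H
  atom 7: aromatic c, 2 neighbours → 1 H
  atom 8: aromatic c, 2 neighbours → 1 H
  atom 9: aromatic c, 2 neighbours → 1 H
Totals → C:8, H:8, O:1.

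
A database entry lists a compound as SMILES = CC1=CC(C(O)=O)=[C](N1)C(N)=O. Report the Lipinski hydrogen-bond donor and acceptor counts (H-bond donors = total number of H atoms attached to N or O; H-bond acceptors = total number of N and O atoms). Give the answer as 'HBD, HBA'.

4, 5

Donors: find every N or O and count the H atoms it carries.
  atom 6 (O): bond orders sum to 1 → 1 H
  atom 7 (O): bond orders sum to 2 → 0 H
  atom 9 (N): bond orders sum to 2 → 1 H
  atom 11 (N): bond orders sum to 1 → 2 H
  atom 12 (O): bond orders sum to 2 → 0 H
Lipinski HBD = 4.
Acceptors: N atoms = 2, O atoms = 3 → HBA = 5.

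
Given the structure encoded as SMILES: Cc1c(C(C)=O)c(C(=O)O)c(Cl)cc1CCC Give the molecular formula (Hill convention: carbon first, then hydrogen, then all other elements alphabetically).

C13H15ClO3

Walk through each heavy atom and fill implicit hydrogens from standard valence (C 4, N 3, O 2, S 2, halogen 1); for lowercase aromatic atoms, an aromatic c carries 1 H when it has two neighbours and 0 H with three, and aromatic n carries 0 H:
  atom 1: C, bond orders sum to 1 (valence 4) → 3 H
  atom 2: aromatic c, 3 neighbours → 0 H
  atom 3: aromatic c, 3 neighbours → 0 H
  atom 4: C, bond orders sum to 4 (valence 4) → 0 H
  atom 5: C, bond orders sum to 1 (valence 4) → 3 H
  atom 6: O, bond orders sum to 2 (valence 2) → 0 H
  atom 7: aromatic c, 3 neighbours → 0 H
  atom 8: C, bond orders sum to 4 (valence 4) → 0 H
  atom 9: O, bond orders sum to 2 (valence 2) → 0 H
  atom 10: O, bond orders sum to 1 (valence 2) → 1 H
  atom 11: aromatic c, 3 neighbours → 0 H
  atom 12: Cl (halogen, monovalent) → 0 H
  atom 13: aromatic c, 2 neighbours → 1 H
  atom 14: aromatic c, 3 neighbours → 0 H
  atom 15: C, bond orders sum to 2 (valence 4) → 2 H
  atom 16: C, bond orders sum to 2 (valence 4) → 2 H
  atom 17: C, bond orders sum to 1 (valence 4) → 3 H
Totals → C:13, H:15, Cl:1, O:3.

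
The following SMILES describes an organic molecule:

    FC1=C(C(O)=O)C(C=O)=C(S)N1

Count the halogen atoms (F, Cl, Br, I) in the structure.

1

Halogen atoms appear at heavy-atom position 1 (1×F).
Other groups present: 1 aldehyde, 1 carboxylic acid, 1 thiol.
Halogen count: 1.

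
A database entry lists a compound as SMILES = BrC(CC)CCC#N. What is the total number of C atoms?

6

Count every carbon token in the SMILES (each C, including those in ring-closure positions and inside branches).
Carbon count: 6.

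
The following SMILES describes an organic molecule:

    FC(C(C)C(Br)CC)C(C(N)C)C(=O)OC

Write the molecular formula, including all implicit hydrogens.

Walk through each heavy atom and fill implicit hydrogens from standard valence (C 4, N 3, O 2, S 2, halogen 1):
  atom 1: F (halogen, monovalent) → 0 H
  atom 2: C, bond orders sum to 3 (valence 4) → 1 H
  atom 3: C, bond orders sum to 3 (valence 4) → 1 H
  atom 4: C, bond orders sum to 1 (valence 4) → 3 H
  atom 5: C, bond orders sum to 3 (valence 4) → 1 H
  atom 6: Br (halogen, monovalent) → 0 H
  atom 7: C, bond orders sum to 2 (valence 4) → 2 H
  atom 8: C, bond orders sum to 1 (valence 4) → 3 H
  atom 9: C, bond orders sum to 3 (valence 4) → 1 H
  atom 10: C, bond orders sum to 3 (valence 4) → 1 H
  atom 11: N, bond orders sum to 1 (valence 3) → 2 H
  atom 12: C, bond orders sum to 1 (valence 4) → 3 H
  atom 13: C, bond orders sum to 4 (valence 4) → 0 H
  atom 14: O, bond orders sum to 2 (valence 2) → 0 H
  atom 15: O, bond orders sum to 2 (valence 2) → 0 H
  atom 16: C, bond orders sum to 1 (valence 4) → 3 H
Totals → C:11, H:21, Br:1, F:1, N:1, O:2.

C11H21BrFNO2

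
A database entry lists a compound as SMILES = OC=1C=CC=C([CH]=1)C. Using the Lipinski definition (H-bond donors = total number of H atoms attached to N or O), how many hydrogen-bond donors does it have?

Donors: find every N or O and count the H atoms it carries.
  atom 1 (O): bond orders sum to 1 → 1 H
Lipinski HBD = 1.

1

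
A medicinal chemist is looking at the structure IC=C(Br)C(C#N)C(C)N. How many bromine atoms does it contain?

Scan the SMILES for Br atoms (remember two-letter symbols like Cl and Br are single atoms).
Bromine count: 1.

1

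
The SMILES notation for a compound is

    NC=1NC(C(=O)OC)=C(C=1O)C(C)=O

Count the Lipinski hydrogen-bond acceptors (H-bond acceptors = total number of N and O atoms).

N atoms: 2; O atoms: 4.
Lipinski HBA = 2 + 4 = 6.

6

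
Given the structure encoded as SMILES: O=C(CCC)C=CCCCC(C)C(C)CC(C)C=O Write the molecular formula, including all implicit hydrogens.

C17H30O2

Walk through each heavy atom and fill implicit hydrogens from standard valence (C 4, N 3, O 2, S 2, halogen 1):
  atom 1: O, bond orders sum to 2 (valence 2) → 0 H
  atom 2: C, bond orders sum to 4 (valence 4) → 0 H
  atom 3: C, bond orders sum to 2 (valence 4) → 2 H
  atom 4: C, bond orders sum to 2 (valence 4) → 2 H
  atom 5: C, bond orders sum to 1 (valence 4) → 3 H
  atom 6: C, bond orders sum to 3 (valence 4) → 1 H
  atom 7: C, bond orders sum to 3 (valence 4) → 1 H
  atom 8: C, bond orders sum to 2 (valence 4) → 2 H
  atom 9: C, bond orders sum to 2 (valence 4) → 2 H
  atom 10: C, bond orders sum to 2 (valence 4) → 2 H
  atom 11: C, bond orders sum to 3 (valence 4) → 1 H
  atom 12: C, bond orders sum to 1 (valence 4) → 3 H
  atom 13: C, bond orders sum to 3 (valence 4) → 1 H
  atom 14: C, bond orders sum to 1 (valence 4) → 3 H
  atom 15: C, bond orders sum to 2 (valence 4) → 2 H
  atom 16: C, bond orders sum to 3 (valence 4) → 1 H
  atom 17: C, bond orders sum to 1 (valence 4) → 3 H
  atom 18: C, bond orders sum to 3 (valence 4) → 1 H
  atom 19: O, bond orders sum to 2 (valence 2) → 0 H
Totals → C:17, H:30, O:2.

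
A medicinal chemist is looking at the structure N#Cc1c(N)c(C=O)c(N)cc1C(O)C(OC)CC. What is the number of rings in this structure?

1

In SMILES, each pair of matching ring-closure digits denotes one ring-closing bond; the number of such bonds equals the number of independent rings.
Ring-closure bonds here: 1.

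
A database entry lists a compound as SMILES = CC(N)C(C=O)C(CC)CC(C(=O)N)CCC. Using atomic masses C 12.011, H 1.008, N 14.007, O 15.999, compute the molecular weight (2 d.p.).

242.36 g/mol

First, the molecular formula is C13H26N2O2 (counting implicit H from valence).
  C: 13 × 12.011 = 156.143
  H: 26 × 1.008 = 26.208
  N: 2 × 14.007 = 28.014
  O: 2 × 15.999 = 31.998
Sum: 13×12.011 + 26×1.008 + 2×14.007 + 2×15.999 = 242.363 → 242.36 g/mol.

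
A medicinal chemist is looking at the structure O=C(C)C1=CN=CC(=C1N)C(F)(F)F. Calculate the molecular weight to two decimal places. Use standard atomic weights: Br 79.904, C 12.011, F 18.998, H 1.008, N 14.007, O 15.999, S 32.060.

First, the molecular formula is C8H7F3N2O (counting implicit H from valence).
  C: 8 × 12.011 = 96.088
  F: 3 × 18.998 = 56.994
  H: 7 × 1.008 = 7.056
  N: 2 × 14.007 = 28.014
  O: 1 × 15.999 = 15.999
Sum: 8×12.011 + 3×18.998 + 7×1.008 + 2×14.007 + 1×15.999 = 204.151 → 204.15 g/mol.

204.15 g/mol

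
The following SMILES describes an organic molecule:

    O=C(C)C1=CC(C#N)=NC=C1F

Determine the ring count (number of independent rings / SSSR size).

1

In SMILES, each pair of matching ring-closure digits denotes one ring-closing bond; the number of such bonds equals the number of independent rings.
Ring-closure bonds here: 1.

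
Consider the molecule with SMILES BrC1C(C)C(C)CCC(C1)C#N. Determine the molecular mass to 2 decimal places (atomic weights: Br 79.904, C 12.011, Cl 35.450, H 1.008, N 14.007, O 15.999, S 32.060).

230.15 g/mol

First, the molecular formula is C10H16BrN (counting implicit H from valence).
  Br: 1 × 79.904 = 79.904
  C: 10 × 12.011 = 120.110
  H: 16 × 1.008 = 16.128
  N: 1 × 14.007 = 14.007
Sum: 1×79.904 + 10×12.011 + 16×1.008 + 1×14.007 = 230.149 → 230.15 g/mol.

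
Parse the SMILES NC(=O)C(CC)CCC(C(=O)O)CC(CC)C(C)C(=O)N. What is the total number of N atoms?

2

Scan the SMILES for N atoms (remember two-letter symbols like Cl and Br are single atoms).
Nitrogen count: 2.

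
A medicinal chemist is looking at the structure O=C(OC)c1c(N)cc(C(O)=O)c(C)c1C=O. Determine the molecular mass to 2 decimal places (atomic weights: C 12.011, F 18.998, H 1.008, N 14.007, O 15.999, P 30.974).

237.21 g/mol

First, the molecular formula is C11H11NO5 (counting implicit H from valence).
  C: 11 × 12.011 = 132.121
  H: 11 × 1.008 = 11.088
  N: 1 × 14.007 = 14.007
  O: 5 × 15.999 = 79.995
Sum: 11×12.011 + 11×1.008 + 1×14.007 + 5×15.999 = 237.211 → 237.21 g/mol.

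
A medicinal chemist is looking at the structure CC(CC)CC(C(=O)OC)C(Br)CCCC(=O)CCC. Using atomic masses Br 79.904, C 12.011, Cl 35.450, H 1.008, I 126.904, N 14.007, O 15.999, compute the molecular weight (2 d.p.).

First, the molecular formula is C16H29BrO3 (counting implicit H from valence).
  Br: 1 × 79.904 = 79.904
  C: 16 × 12.011 = 192.176
  H: 29 × 1.008 = 29.232
  O: 3 × 15.999 = 47.997
Sum: 1×79.904 + 16×12.011 + 29×1.008 + 3×15.999 = 349.309 → 349.31 g/mol.

349.31 g/mol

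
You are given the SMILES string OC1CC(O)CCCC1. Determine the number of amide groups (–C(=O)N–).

Scan the SMILES for the amide motif — none present.
Groups that are present: 2 hydroxyl.

0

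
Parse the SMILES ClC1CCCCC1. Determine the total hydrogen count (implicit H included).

Walk through each heavy atom and fill implicit hydrogens from standard valence (C 4, N 3, O 2, S 2, halogen 1):
  atom 1: Cl (halogen, monovalent) → 0 H
  atom 2: C, bond orders sum to 3 (valence 4) → 1 H
  atom 3: C, bond orders sum to 2 (valence 4) → 2 H
  atom 4: C, bond orders sum to 2 (valence 4) → 2 H
  atom 5: C, bond orders sum to 2 (valence 4) → 2 H
  atom 6: C, bond orders sum to 2 (valence 4) → 2 H
  atom 7: C, bond orders sum to 2 (valence 4) → 2 H
Total hydrogens: 11.

11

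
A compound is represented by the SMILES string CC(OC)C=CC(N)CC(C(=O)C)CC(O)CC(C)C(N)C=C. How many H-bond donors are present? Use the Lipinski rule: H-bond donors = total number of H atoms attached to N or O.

Donors: find every N or O and count the H atoms it carries.
  atom 3 (O): bond orders sum to 2 → 0 H
  atom 8 (N): bond orders sum to 1 → 2 H
  atom 12 (O): bond orders sum to 2 → 0 H
  atom 16 (O): bond orders sum to 1 → 1 H
  atom 21 (N): bond orders sum to 1 → 2 H
Lipinski HBD = 5.

5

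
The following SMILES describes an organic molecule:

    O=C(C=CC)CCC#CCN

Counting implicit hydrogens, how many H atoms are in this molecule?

Walk through each heavy atom and fill implicit hydrogens from standard valence (C 4, N 3, O 2, S 2, halogen 1):
  atom 1: O, bond orders sum to 2 (valence 2) → 0 H
  atom 2: C, bond orders sum to 4 (valence 4) → 0 H
  atom 3: C, bond orders sum to 3 (valence 4) → 1 H
  atom 4: C, bond orders sum to 3 (valence 4) → 1 H
  atom 5: C, bond orders sum to 1 (valence 4) → 3 H
  atom 6: C, bond orders sum to 2 (valence 4) → 2 H
  atom 7: C, bond orders sum to 2 (valence 4) → 2 H
  atom 8: C, bond orders sum to 4 (valence 4) → 0 H
  atom 9: C, bond orders sum to 4 (valence 4) → 0 H
  atom 10: C, bond orders sum to 2 (valence 4) → 2 H
  atom 11: N, bond orders sum to 1 (valence 3) → 2 H
Total hydrogens: 13.

13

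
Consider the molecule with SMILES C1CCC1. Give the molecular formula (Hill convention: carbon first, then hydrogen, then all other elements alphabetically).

Walk through each heavy atom and fill implicit hydrogens from standard valence (C 4, N 3, O 2, S 2, halogen 1):
  atom 1: C, bond orders sum to 2 (valence 4) → 2 H
  atom 2: C, bond orders sum to 2 (valence 4) → 2 H
  atom 3: C, bond orders sum to 2 (valence 4) → 2 H
  atom 4: C, bond orders sum to 2 (valence 4) → 2 H
Totals → C:4, H:8.
In Hill order: C4H8.

C4H8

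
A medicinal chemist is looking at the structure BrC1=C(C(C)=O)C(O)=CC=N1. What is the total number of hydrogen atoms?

6

Walk through each heavy atom and fill implicit hydrogens from standard valence (C 4, N 3, O 2, S 2, halogen 1):
  atom 1: Br (halogen, monovalent) → 0 H
  atom 2: C, bond orders sum to 4 (valence 4) → 0 H
  atom 3: C, bond orders sum to 4 (valence 4) → 0 H
  atom 4: C, bond orders sum to 4 (valence 4) → 0 H
  atom 5: C, bond orders sum to 1 (valence 4) → 3 H
  atom 6: O, bond orders sum to 2 (valence 2) → 0 H
  atom 7: C, bond orders sum to 4 (valence 4) → 0 H
  atom 8: O, bond orders sum to 1 (valence 2) → 1 H
  atom 9: C, bond orders sum to 3 (valence 4) → 1 H
  atom 10: C, bond orders sum to 3 (valence 4) → 1 H
  atom 11: N, bond orders sum to 3 (valence 3) → 0 H
Total hydrogens: 6.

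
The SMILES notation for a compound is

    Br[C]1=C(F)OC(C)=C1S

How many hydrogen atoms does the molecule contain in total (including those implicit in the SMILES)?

Walk through each heavy atom and fill implicit hydrogens from standard valence (C 4, N 3, O 2, S 2, halogen 1):
  atom 1: Br (halogen, monovalent) → 0 H
  atom 2: C with explicit H count 0
  atom 3: C, bond orders sum to 4 (valence 4) → 0 H
  atom 4: F (halogen, monovalent) → 0 H
  atom 5: O, bond orders sum to 2 (valence 2) → 0 H
  atom 6: C, bond orders sum to 4 (valence 4) → 0 H
  atom 7: C, bond orders sum to 1 (valence 4) → 3 H
  atom 8: C, bond orders sum to 4 (valence 4) → 0 H
  atom 9: S, bond orders sum to 1 (valence 2) → 1 H
Total hydrogens: 4.

4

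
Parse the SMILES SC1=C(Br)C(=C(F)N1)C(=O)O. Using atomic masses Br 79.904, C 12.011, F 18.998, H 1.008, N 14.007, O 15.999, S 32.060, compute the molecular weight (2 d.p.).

240.05 g/mol

First, the molecular formula is C5H3BrFNO2S (counting implicit H from valence).
  Br: 1 × 79.904 = 79.904
  C: 5 × 12.011 = 60.055
  F: 1 × 18.998 = 18.998
  H: 3 × 1.008 = 3.024
  N: 1 × 14.007 = 14.007
  O: 2 × 15.999 = 31.998
  S: 1 × 32.060 = 32.060
Sum: 1×79.904 + 5×12.011 + 1×18.998 + 3×1.008 + 1×14.007 + 2×15.999 + 1×32.060 = 240.046 → 240.05 g/mol.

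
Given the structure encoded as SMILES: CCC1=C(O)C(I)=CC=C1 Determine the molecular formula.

Walk through each heavy atom and fill implicit hydrogens from standard valence (C 4, N 3, O 2, S 2, halogen 1):
  atom 1: C, bond orders sum to 1 (valence 4) → 3 H
  atom 2: C, bond orders sum to 2 (valence 4) → 2 H
  atom 3: C, bond orders sum to 4 (valence 4) → 0 H
  atom 4: C, bond orders sum to 4 (valence 4) → 0 H
  atom 5: O, bond orders sum to 1 (valence 2) → 1 H
  atom 6: C, bond orders sum to 4 (valence 4) → 0 H
  atom 7: I (halogen, monovalent) → 0 H
  atom 8: C, bond orders sum to 3 (valence 4) → 1 H
  atom 9: C, bond orders sum to 3 (valence 4) → 1 H
  atom 10: C, bond orders sum to 3 (valence 4) → 1 H
Totals → C:8, H:9, I:1, O:1.
In Hill order: C8H9IO.

C8H9IO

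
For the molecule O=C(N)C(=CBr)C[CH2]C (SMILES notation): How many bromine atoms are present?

1

Scan the SMILES for Br atoms (remember two-letter symbols like Cl and Br are single atoms).
Bromine count: 1.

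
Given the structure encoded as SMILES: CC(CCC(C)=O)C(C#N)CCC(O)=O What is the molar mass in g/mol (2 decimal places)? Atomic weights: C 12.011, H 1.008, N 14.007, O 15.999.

211.26 g/mol

First, the molecular formula is C11H17NO3 (counting implicit H from valence).
  C: 11 × 12.011 = 132.121
  H: 17 × 1.008 = 17.136
  N: 1 × 14.007 = 14.007
  O: 3 × 15.999 = 47.997
Sum: 11×12.011 + 17×1.008 + 1×14.007 + 3×15.999 = 211.261 → 211.26 g/mol.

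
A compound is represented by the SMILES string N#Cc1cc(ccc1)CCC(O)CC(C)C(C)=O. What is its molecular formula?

C15H19NO2

Walk through each heavy atom and fill implicit hydrogens from standard valence (C 4, N 3, O 2, S 2, halogen 1); for lowercase aromatic atoms, an aromatic c carries 1 H when it has two neighbours and 0 H with three, and aromatic n carries 0 H:
  atom 1: N, bond orders sum to 3 (valence 3) → 0 H
  atom 2: C, bond orders sum to 4 (valence 4) → 0 H
  atom 3: aromatic c, 3 neighbours → 0 H
  atom 4: aromatic c, 2 neighbours → 1 H
  atom 5: aromatic c, 3 neighbours → 0 H
  atom 6: aromatic c, 2 neighbours → 1 H
  atom 7: aromatic c, 2 neighbours → 1 H
  atom 8: aromatic c, 2 neighbours → 1 H
  atom 9: C, bond orders sum to 2 (valence 4) → 2 H
  atom 10: C, bond orders sum to 2 (valence 4) → 2 H
  atom 11: C, bond orders sum to 3 (valence 4) → 1 H
  atom 12: O, bond orders sum to 1 (valence 2) → 1 H
  atom 13: C, bond orders sum to 2 (valence 4) → 2 H
  atom 14: C, bond orders sum to 3 (valence 4) → 1 H
  atom 15: C, bond orders sum to 1 (valence 4) → 3 H
  atom 16: C, bond orders sum to 4 (valence 4) → 0 H
  atom 17: C, bond orders sum to 1 (valence 4) → 3 H
  atom 18: O, bond orders sum to 2 (valence 2) → 0 H
Totals → C:15, H:19, N:1, O:2.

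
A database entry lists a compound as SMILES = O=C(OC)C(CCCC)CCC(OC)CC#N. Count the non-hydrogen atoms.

17

Every atom symbol written in the SMILES (organic subset) is one heavy atom; implicit H are not written.
Heavy atoms by element → C:13, N:1, O:3.
Total: 17.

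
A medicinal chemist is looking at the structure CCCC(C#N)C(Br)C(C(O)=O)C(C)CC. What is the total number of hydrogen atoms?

20

Walk through each heavy atom and fill implicit hydrogens from standard valence (C 4, N 3, O 2, S 2, halogen 1):
  atom 1: C, bond orders sum to 1 (valence 4) → 3 H
  atom 2: C, bond orders sum to 2 (valence 4) → 2 H
  atom 3: C, bond orders sum to 2 (valence 4) → 2 H
  atom 4: C, bond orders sum to 3 (valence 4) → 1 H
  atom 5: C, bond orders sum to 4 (valence 4) → 0 H
  atom 6: N, bond orders sum to 3 (valence 3) → 0 H
  atom 7: C, bond orders sum to 3 (valence 4) → 1 H
  atom 8: Br (halogen, monovalent) → 0 H
  atom 9: C, bond orders sum to 3 (valence 4) → 1 H
  atom 10: C, bond orders sum to 4 (valence 4) → 0 H
  atom 11: O, bond orders sum to 1 (valence 2) → 1 H
  atom 12: O, bond orders sum to 2 (valence 2) → 0 H
  atom 13: C, bond orders sum to 3 (valence 4) → 1 H
  atom 14: C, bond orders sum to 1 (valence 4) → 3 H
  atom 15: C, bond orders sum to 2 (valence 4) → 2 H
  atom 16: C, bond orders sum to 1 (valence 4) → 3 H
Total hydrogens: 20.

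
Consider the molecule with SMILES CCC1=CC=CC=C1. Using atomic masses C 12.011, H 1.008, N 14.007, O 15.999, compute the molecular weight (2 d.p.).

First, the molecular formula is C8H10 (counting implicit H from valence).
  C: 8 × 12.011 = 96.088
  H: 10 × 1.008 = 10.080
Sum: 8×12.011 + 10×1.008 = 106.168 → 106.17 g/mol.

106.17 g/mol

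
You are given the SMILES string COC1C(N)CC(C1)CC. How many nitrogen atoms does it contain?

1

Scan the SMILES for N atoms (remember two-letter symbols like Cl and Br are single atoms).
Nitrogen count: 1.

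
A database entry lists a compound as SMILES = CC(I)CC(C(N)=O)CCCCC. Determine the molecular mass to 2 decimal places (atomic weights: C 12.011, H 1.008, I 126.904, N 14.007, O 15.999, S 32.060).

First, the molecular formula is C10H20INO (counting implicit H from valence).
  C: 10 × 12.011 = 120.110
  H: 20 × 1.008 = 20.160
  I: 1 × 126.904 = 126.904
  N: 1 × 14.007 = 14.007
  O: 1 × 15.999 = 15.999
Sum: 10×12.011 + 20×1.008 + 1×126.904 + 1×14.007 + 1×15.999 = 297.180 → 297.18 g/mol.

297.18 g/mol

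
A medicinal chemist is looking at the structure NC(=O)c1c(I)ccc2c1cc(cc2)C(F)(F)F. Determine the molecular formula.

Walk through each heavy atom and fill implicit hydrogens from standard valence (C 4, N 3, O 2, S 2, halogen 1); for lowercase aromatic atoms, an aromatic c carries 1 H when it has two neighbours and 0 H with three, and aromatic n carries 0 H:
  atom 1: N, bond orders sum to 1 (valence 3) → 2 H
  atom 2: C, bond orders sum to 4 (valence 4) → 0 H
  atom 3: O, bond orders sum to 2 (valence 2) → 0 H
  atom 4: aromatic c, 3 neighbours → 0 H
  atom 5: aromatic c, 3 neighbours → 0 H
  atom 6: I (halogen, monovalent) → 0 H
  atom 7: aromatic c, 2 neighbours → 1 H
  atom 8: aromatic c, 2 neighbours → 1 H
  atom 9: aromatic c, 3 neighbours → 0 H
  atom 10: aromatic c, 3 neighbours → 0 H
  atom 11: aromatic c, 2 neighbours → 1 H
  atom 12: aromatic c, 3 neighbours → 0 H
  atom 13: aromatic c, 2 neighbours → 1 H
  atom 14: aromatic c, 2 neighbours → 1 H
  atom 15: C, bond orders sum to 4 (valence 4) → 0 H
  atom 16: F (halogen, monovalent) → 0 H
  atom 17: F (halogen, monovalent) → 0 H
  atom 18: F (halogen, monovalent) → 0 H
Totals → C:12, H:7, F:3, I:1, N:1, O:1.
In Hill order: C12H7F3INO.

C12H7F3INO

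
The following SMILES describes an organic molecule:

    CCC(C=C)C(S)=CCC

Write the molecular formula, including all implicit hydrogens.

Walk through each heavy atom and fill implicit hydrogens from standard valence (C 4, N 3, O 2, S 2, halogen 1):
  atom 1: C, bond orders sum to 1 (valence 4) → 3 H
  atom 2: C, bond orders sum to 2 (valence 4) → 2 H
  atom 3: C, bond orders sum to 3 (valence 4) → 1 H
  atom 4: C, bond orders sum to 3 (valence 4) → 1 H
  atom 5: C, bond orders sum to 2 (valence 4) → 2 H
  atom 6: C, bond orders sum to 4 (valence 4) → 0 H
  atom 7: S, bond orders sum to 1 (valence 2) → 1 H
  atom 8: C, bond orders sum to 3 (valence 4) → 1 H
  atom 9: C, bond orders sum to 2 (valence 4) → 2 H
  atom 10: C, bond orders sum to 1 (valence 4) → 3 H
Totals → C:9, H:16, S:1.

C9H16S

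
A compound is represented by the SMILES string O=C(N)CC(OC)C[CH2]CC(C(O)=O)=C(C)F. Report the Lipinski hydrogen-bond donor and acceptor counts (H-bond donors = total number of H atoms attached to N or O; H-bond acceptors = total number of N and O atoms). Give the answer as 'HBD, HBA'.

3, 5

Donors: find every N or O and count the H atoms it carries.
  atom 1 (O): bond orders sum to 2 → 0 H
  atom 3 (N): bond orders sum to 1 → 2 H
  atom 6 (O): bond orders sum to 2 → 0 H
  atom 13 (O): bond orders sum to 1 → 1 H
  atom 14 (O): bond orders sum to 2 → 0 H
Lipinski HBD = 3.
Acceptors: N atoms = 1, O atoms = 4 → HBA = 5.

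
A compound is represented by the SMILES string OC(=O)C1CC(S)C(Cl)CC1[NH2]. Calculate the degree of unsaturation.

Degree of unsaturation = (number of rings) + (number of π bonds).
Ring closures in the SMILES: 1.
π bonds: 1 double bond (each 1 DoU) → 1 DoU from unsaturation.
Total DoU = 1 + 1 = 2.

2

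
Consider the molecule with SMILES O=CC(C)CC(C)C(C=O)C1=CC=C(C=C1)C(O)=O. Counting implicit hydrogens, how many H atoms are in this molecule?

18

Walk through each heavy atom and fill implicit hydrogens from standard valence (C 4, N 3, O 2, S 2, halogen 1):
  atom 1: O, bond orders sum to 2 (valence 2) → 0 H
  atom 2: C, bond orders sum to 3 (valence 4) → 1 H
  atom 3: C, bond orders sum to 3 (valence 4) → 1 H
  atom 4: C, bond orders sum to 1 (valence 4) → 3 H
  atom 5: C, bond orders sum to 2 (valence 4) → 2 H
  atom 6: C, bond orders sum to 3 (valence 4) → 1 H
  atom 7: C, bond orders sum to 1 (valence 4) → 3 H
  atom 8: C, bond orders sum to 3 (valence 4) → 1 H
  atom 9: C, bond orders sum to 3 (valence 4) → 1 H
  atom 10: O, bond orders sum to 2 (valence 2) → 0 H
  atom 11: C, bond orders sum to 4 (valence 4) → 0 H
  atom 12: C, bond orders sum to 3 (valence 4) → 1 H
  atom 13: C, bond orders sum to 3 (valence 4) → 1 H
  atom 14: C, bond orders sum to 4 (valence 4) → 0 H
  atom 15: C, bond orders sum to 3 (valence 4) → 1 H
  atom 16: C, bond orders sum to 3 (valence 4) → 1 H
  atom 17: C, bond orders sum to 4 (valence 4) → 0 H
  atom 18: O, bond orders sum to 1 (valence 2) → 1 H
  atom 19: O, bond orders sum to 2 (valence 2) → 0 H
Total hydrogens: 18.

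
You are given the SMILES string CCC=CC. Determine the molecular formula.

Walk through each heavy atom and fill implicit hydrogens from standard valence (C 4, N 3, O 2, S 2, halogen 1):
  atom 1: C, bond orders sum to 1 (valence 4) → 3 H
  atom 2: C, bond orders sum to 2 (valence 4) → 2 H
  atom 3: C, bond orders sum to 3 (valence 4) → 1 H
  atom 4: C, bond orders sum to 3 (valence 4) → 1 H
  atom 5: C, bond orders sum to 1 (valence 4) → 3 H
Totals → C:5, H:10.
In Hill order: C5H10.

C5H10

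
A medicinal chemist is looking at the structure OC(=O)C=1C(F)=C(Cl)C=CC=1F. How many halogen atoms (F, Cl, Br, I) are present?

3

Halogen atoms appear at heavy-atom positions 6, 8, 12 (1×Cl, 2×F).
Other groups present: 1 carboxylic acid.
Halogen count: 3.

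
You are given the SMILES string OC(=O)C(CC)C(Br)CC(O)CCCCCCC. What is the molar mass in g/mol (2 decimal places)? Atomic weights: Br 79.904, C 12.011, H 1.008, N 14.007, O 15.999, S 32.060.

323.27 g/mol

First, the molecular formula is C14H27BrO3 (counting implicit H from valence).
  Br: 1 × 79.904 = 79.904
  C: 14 × 12.011 = 168.154
  H: 27 × 1.008 = 27.216
  O: 3 × 15.999 = 47.997
Sum: 1×79.904 + 14×12.011 + 27×1.008 + 3×15.999 = 323.271 → 323.27 g/mol.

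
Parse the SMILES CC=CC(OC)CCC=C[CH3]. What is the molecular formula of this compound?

Walk through each heavy atom and fill implicit hydrogens from standard valence (C 4, N 3, O 2, S 2, halogen 1):
  atom 1: C, bond orders sum to 1 (valence 4) → 3 H
  atom 2: C, bond orders sum to 3 (valence 4) → 1 H
  atom 3: C, bond orders sum to 3 (valence 4) → 1 H
  atom 4: C, bond orders sum to 3 (valence 4) → 1 H
  atom 5: O, bond orders sum to 2 (valence 2) → 0 H
  atom 6: C, bond orders sum to 1 (valence 4) → 3 H
  atom 7: C, bond orders sum to 2 (valence 4) → 2 H
  atom 8: C, bond orders sum to 2 (valence 4) → 2 H
  atom 9: C, bond orders sum to 3 (valence 4) → 1 H
  atom 10: C, bond orders sum to 3 (valence 4) → 1 H
  atom 11: C with explicit H count 3
Totals → C:10, H:18, O:1.
In Hill order: C10H18O.

C10H18O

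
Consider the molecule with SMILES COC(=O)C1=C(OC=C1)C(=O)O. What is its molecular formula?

C7H6O5

Walk through each heavy atom and fill implicit hydrogens from standard valence (C 4, N 3, O 2, S 2, halogen 1):
  atom 1: C, bond orders sum to 1 (valence 4) → 3 H
  atom 2: O, bond orders sum to 2 (valence 2) → 0 H
  atom 3: C, bond orders sum to 4 (valence 4) → 0 H
  atom 4: O, bond orders sum to 2 (valence 2) → 0 H
  atom 5: C, bond orders sum to 4 (valence 4) → 0 H
  atom 6: C, bond orders sum to 4 (valence 4) → 0 H
  atom 7: O, bond orders sum to 2 (valence 2) → 0 H
  atom 8: C, bond orders sum to 3 (valence 4) → 1 H
  atom 9: C, bond orders sum to 3 (valence 4) → 1 H
  atom 10: C, bond orders sum to 4 (valence 4) → 0 H
  atom 11: O, bond orders sum to 2 (valence 2) → 0 H
  atom 12: O, bond orders sum to 1 (valence 2) → 1 H
Totals → C:7, H:6, O:5.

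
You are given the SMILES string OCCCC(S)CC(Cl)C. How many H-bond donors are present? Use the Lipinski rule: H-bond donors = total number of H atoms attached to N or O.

1

Donors: find every N or O and count the H atoms it carries.
  atom 1 (O): bond orders sum to 1 → 1 H
Lipinski HBD = 1.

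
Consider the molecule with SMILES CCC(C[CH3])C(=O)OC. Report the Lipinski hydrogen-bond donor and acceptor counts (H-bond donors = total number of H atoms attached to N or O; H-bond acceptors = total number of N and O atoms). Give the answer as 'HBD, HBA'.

0, 2

Donors: find every N or O and count the H atoms it carries.
  atom 7 (O): bond orders sum to 2 → 0 H
  atom 8 (O): bond orders sum to 2 → 0 H
Lipinski HBD = 0.
Acceptors: N atoms = 0, O atoms = 2 → HBA = 2.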